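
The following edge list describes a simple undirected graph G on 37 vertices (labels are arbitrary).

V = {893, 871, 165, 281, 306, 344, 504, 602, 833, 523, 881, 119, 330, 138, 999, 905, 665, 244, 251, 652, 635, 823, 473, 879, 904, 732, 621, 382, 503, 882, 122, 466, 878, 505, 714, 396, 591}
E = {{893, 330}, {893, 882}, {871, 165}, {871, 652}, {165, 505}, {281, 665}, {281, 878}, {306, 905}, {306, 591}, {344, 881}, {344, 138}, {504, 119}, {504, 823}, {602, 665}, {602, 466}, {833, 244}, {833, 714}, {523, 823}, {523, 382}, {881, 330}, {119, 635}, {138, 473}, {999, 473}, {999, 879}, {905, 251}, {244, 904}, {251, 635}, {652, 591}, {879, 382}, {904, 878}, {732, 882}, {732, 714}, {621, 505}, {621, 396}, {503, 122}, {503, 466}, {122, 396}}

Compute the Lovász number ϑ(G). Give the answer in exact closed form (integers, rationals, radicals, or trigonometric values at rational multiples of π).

37*cos(pi/37)/(cos(pi/37) + 1)

N(396) = {621, 122}, |N(396)| = 2.
N(871) = {165, 652}, |N(871)| = 2.
N(823) = {504, 523}, |N(823)| = 2.
deg(591) = 2; N(591) = {306, 652}.
37-vertex 2-regular graph: connected 2-regular on 37 ⇒ C_{37}.
A has 19 distinct eigenvalues ≈ [2.0, 1.971, 1.886, 1.746, 1.556, 1.321, 1.049, 0.746, 0.421, 0.085, -0.254, -0.586, -0.9, -1.189, -1.444, -1.657, -1.822, -1.935, -1.993].
λ_max=2, λ_min=-2*cos(pi/37); ϑ = −37·λ_min/(λ_max−λ_min) = 37*cos(pi/37)/(cos(pi/37) + 1).
ϑ(G) ≈ 18.46661664.
Check 18 ≤ 37*cos(pi/37)/(cos(pi/37) + 1) ≤ 19: both strict.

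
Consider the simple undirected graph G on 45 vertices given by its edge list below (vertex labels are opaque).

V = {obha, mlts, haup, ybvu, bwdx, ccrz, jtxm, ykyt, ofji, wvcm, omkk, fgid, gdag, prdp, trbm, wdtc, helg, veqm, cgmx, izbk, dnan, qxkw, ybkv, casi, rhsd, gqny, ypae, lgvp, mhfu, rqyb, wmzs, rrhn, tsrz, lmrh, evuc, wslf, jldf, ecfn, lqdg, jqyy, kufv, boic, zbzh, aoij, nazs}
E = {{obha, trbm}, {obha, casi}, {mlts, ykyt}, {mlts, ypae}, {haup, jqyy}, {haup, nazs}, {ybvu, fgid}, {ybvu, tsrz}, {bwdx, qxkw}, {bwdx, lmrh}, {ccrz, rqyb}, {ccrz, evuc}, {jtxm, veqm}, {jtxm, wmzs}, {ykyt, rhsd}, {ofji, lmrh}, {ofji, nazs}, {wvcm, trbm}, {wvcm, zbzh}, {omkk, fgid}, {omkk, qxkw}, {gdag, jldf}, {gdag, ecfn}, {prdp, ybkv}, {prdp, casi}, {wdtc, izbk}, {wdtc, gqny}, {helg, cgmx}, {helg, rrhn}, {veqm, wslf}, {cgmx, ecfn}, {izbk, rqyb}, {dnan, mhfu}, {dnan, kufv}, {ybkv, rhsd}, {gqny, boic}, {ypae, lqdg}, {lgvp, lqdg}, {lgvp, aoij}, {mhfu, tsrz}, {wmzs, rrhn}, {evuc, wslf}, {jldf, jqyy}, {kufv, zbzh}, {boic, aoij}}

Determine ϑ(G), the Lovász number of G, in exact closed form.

45*cos(pi/45)/(cos(pi/45) + 1)

N(rqyb) = {ccrz, izbk}, |N(rqyb)| = 2.
N(mlts) = {ykyt, ypae}, |N(mlts)| = 2.
N(haup) = {jqyy, nazs}, |N(haup)| = 2.
deg(jqyy) = 2; N(jqyy) = {haup, jldf}.
2-regular, N=45; connected 2-regular on 45 ⇒ C_{45}.
spec(A) ≈ [2.0, 1.980536, 1.922523, 1.827091, 1.696096, 1.532089, 1.338261, 1.118386, 0.876742, 0.618034, 0.347296, 0.069799, -0.209057, -0.483844, -0.749213, -1.0, -1.231323, -1.43868, -1.618034, -1.765895, -1.879385, -1.956295, -1.995128] (distinct, 6 d.p.).
−45·(-2*cos(pi/45)) / ((2)−(-2*cos(pi/45))) = 45*cos(pi/45)/(cos(pi/45) + 1) = ϑ(G).
Numerically 22.47256.
α=22, χ(Ḡ)=23; ϑ=45*cos(pi/45)/(cos(pi/45) + 1) lies between (both strict).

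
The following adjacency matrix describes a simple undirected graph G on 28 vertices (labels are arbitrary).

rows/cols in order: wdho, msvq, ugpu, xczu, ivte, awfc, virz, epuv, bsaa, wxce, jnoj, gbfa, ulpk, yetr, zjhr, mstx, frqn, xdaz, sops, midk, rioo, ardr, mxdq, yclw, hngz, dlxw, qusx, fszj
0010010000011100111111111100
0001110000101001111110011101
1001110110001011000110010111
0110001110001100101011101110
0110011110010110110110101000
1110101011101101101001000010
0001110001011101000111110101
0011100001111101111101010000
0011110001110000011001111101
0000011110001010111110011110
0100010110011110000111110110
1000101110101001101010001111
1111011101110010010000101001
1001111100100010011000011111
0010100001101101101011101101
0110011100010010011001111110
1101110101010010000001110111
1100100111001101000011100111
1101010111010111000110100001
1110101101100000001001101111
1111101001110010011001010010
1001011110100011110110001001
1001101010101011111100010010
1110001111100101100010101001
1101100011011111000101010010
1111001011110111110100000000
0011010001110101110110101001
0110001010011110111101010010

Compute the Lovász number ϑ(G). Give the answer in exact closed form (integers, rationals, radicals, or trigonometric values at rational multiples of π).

7

Vertex jnoj has 15 neighbors: msvq, awfc, epuv, bsaa, gbfa, ulpk, yetr, zjhr, midk, rioo, ardr, mxdq, yclw, dlxw, qusx.
N(ivte) = {msvq, ugpu, awfc, virz, epuv, bsaa, gbfa, yetr, zjhr, frqn, xdaz, midk, rioo, mxdq, hngz}, |N(ivte)| = 15.
deg(xdaz) = 15; N(xdaz) = {wdho, msvq, ivte, epuv, bsaa, wxce, ulpk, yetr, mstx, rioo, ardr, mxdq, dlxw, qusx, fszj}.
deg(mstx) = 15; N(mstx) = {msvq, ugpu, awfc, virz, epuv, gbfa, zjhr, xdaz, sops, ardr, mxdq, yclw, hngz, dlxw, qusx}.
28-vertex 15-regular graph: this is K(8,2), the Kneser graph.
A has 3 distinct eigenvalues ≈ [15.0, 1.0, -5.0].
Lovász (edge-transitive): ϑ = −28·(-5)/((15)−(-5)) = 7.
≈ 7.00000000 (to 8 d.p.).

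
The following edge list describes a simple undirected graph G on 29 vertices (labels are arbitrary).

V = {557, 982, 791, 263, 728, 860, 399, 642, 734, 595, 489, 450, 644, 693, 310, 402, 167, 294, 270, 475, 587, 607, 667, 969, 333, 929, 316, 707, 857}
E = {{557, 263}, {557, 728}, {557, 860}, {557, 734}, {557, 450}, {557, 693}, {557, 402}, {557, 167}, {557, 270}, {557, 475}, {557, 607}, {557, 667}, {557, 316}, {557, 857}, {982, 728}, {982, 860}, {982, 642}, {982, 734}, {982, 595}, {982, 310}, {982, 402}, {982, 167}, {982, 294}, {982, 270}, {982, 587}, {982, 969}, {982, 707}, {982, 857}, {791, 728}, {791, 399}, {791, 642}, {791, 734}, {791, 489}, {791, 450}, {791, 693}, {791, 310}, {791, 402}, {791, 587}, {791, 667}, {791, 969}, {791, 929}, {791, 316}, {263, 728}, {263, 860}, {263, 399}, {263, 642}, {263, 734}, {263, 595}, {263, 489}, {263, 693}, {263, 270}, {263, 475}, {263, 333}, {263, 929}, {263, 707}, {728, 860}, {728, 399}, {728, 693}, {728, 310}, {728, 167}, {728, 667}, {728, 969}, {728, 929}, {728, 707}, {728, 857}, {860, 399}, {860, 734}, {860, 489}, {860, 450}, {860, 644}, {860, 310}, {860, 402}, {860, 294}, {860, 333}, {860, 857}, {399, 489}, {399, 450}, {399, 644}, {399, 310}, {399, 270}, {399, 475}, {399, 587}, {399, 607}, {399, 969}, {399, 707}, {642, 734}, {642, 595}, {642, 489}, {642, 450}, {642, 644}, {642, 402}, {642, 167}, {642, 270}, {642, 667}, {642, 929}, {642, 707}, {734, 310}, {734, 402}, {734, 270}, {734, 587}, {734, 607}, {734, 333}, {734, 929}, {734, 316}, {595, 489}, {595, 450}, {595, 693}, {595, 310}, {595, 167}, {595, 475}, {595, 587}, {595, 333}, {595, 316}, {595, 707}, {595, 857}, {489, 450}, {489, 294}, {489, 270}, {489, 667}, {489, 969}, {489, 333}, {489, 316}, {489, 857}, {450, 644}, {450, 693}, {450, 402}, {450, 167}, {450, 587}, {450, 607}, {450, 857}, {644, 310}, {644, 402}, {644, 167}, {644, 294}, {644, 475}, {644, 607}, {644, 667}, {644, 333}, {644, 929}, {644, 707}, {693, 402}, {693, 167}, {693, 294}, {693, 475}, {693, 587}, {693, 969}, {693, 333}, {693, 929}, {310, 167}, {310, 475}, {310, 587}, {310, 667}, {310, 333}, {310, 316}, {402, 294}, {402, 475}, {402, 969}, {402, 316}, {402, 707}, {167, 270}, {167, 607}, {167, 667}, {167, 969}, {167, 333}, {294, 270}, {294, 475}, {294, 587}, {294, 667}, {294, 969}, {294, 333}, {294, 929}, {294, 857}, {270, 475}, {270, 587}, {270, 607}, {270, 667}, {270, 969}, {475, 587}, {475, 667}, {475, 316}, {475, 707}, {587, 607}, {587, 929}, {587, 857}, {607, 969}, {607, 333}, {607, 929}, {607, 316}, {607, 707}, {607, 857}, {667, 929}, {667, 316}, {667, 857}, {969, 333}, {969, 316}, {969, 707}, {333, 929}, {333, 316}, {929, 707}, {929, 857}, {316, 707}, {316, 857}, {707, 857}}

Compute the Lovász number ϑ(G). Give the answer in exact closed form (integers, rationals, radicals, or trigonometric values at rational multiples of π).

sqrt(29)

N(557) = {263, 728, 860, 734, 450, 693, 402, 167, 270, 475, 607, 667, 316, 857}, |N(557)| = 14.
deg(167) = 14; N(167) = {557, 982, 728, 642, 595, 450, 644, 693, 310, 270, 607, 667, 969, 333}.
deg(270) = 14; N(270) = {557, 982, 263, 399, 642, 734, 489, 167, 294, 475, 587, 607, 667, 969}.
N(791) = {728, 399, 642, 734, 489, 450, 693, 310, 402, 587, 667, 969, 929, 316}, |N(791)| = 14.
Every vertex has degree 14 (N=29); SR(29,14,6,7) — a Paley graph.
The 3 distinct eigenvalues: [14.0, 2.193, -3.193].
ϑ = −N·λ_min/(λ_max−λ_min) = −29·(-sqrt(29)/2 - 1/2)/(14−(-sqrt(29)/2 - 1/2)) = sqrt(29).
Numerically 5.385164807.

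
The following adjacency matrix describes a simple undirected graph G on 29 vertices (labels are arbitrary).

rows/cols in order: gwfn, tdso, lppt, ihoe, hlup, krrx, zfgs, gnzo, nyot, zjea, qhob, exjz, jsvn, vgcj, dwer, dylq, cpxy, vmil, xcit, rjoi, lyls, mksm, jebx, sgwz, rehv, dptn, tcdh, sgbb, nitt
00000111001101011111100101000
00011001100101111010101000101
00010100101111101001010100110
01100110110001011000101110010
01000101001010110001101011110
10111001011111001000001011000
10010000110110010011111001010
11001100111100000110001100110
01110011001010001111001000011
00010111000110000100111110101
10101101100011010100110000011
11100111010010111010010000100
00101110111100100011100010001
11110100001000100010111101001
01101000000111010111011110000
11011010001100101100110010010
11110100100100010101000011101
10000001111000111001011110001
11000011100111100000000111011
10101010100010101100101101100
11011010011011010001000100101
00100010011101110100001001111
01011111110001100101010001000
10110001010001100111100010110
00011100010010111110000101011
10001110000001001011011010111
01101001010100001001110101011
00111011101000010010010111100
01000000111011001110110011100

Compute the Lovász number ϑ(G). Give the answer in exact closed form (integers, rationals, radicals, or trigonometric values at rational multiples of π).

deg(nyot) = 14; N(nyot) = {tdso, lppt, ihoe, zfgs, gnzo, qhob, jsvn, cpxy, vmil, xcit, rjoi, jebx, sgbb, nitt}.
deg(gnzo) = 14; N(gnzo) = {gwfn, tdso, hlup, krrx, nyot, zjea, qhob, exjz, vmil, xcit, jebx, sgwz, tcdh, sgbb}.
N(sgbb) = {lppt, ihoe, hlup, zfgs, gnzo, nyot, qhob, dylq, xcit, mksm, sgwz, rehv, dptn, tcdh}, |N(sgbb)| = 14.
deg(vgcj) = 14; N(vgcj) = {gwfn, tdso, lppt, ihoe, krrx, qhob, dwer, xcit, lyls, mksm, jebx, sgwz, dptn, nitt}.
G on 29 vertices is 14-regular; Paley(29): SR with (k,λ,μ)=(14,6,7).
spec(A) ≈ [14.0, 2.192582, -3.192582] (distinct, 6 d.p.).
Lovász (edge-transitive): ϑ = −29·(-sqrt(29)/2 - 1/2)/((14)−(-sqrt(29)/2 - 1/2)) = sqrt(29).
≈ 5.385165 (to 6 d.p.).

sqrt(29)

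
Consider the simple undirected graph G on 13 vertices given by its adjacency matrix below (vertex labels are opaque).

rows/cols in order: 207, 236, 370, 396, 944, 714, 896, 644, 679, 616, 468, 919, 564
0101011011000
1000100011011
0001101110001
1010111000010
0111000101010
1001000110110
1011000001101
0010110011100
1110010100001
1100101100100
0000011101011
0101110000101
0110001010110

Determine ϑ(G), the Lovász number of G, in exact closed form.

sqrt(13)

deg(714) = 6; N(714) = {207, 396, 644, 679, 468, 919}.
N(370) = {396, 944, 896, 644, 679, 564}, |N(370)| = 6.
N(644) = {370, 944, 714, 679, 616, 468}, |N(644)| = 6.
N(679) = {207, 236, 370, 714, 644, 564}, |N(679)| = 6.
Regular of degree 6 on 13 vertices: strongly regular (13,6,2,3).
The 3 distinct eigenvalues: [6.0, 1.303, -2.303].
With N=13: ϑ(G) = 13·(-(-sqrt(13)/2 - 1/2))/(6−(-sqrt(13)/2 - 1/2)) = sqrt(13).
= 3.60555128… (decimal).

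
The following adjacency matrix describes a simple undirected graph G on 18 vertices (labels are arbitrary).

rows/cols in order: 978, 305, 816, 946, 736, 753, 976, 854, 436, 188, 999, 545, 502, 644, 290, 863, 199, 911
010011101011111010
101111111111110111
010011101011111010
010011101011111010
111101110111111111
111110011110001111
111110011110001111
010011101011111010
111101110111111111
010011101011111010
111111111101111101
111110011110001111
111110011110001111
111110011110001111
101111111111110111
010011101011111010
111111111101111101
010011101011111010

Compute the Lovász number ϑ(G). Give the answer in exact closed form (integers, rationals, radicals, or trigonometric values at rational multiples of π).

7

Vertex 199 has 16 neighbors: 978, 305, 816, 946, 736, 753, 976, 854, 436, 188, 545, 502, 644, 290, 863, 911.
N(188) = {305, 736, 753, 976, 436, 999, 545, 502, 644, 290, 199}, |N(188)| = 11.
N(816) = {305, 736, 753, 976, 436, 999, 545, 502, 644, 290, 199}, |N(816)| = 11.
Vertex 753 has 13 neighbors: 978, 305, 816, 946, 736, 854, 436, 188, 999, 290, 863, 199, 911.
G = K_{7,5,2,2,2}: α = 7 = χ(Ḡ), so ϑ = 7.
ϑ(G) ≈ 7.000000000.
α=7, χ(Ḡ)=7; ϑ=7 lies between (collapsed).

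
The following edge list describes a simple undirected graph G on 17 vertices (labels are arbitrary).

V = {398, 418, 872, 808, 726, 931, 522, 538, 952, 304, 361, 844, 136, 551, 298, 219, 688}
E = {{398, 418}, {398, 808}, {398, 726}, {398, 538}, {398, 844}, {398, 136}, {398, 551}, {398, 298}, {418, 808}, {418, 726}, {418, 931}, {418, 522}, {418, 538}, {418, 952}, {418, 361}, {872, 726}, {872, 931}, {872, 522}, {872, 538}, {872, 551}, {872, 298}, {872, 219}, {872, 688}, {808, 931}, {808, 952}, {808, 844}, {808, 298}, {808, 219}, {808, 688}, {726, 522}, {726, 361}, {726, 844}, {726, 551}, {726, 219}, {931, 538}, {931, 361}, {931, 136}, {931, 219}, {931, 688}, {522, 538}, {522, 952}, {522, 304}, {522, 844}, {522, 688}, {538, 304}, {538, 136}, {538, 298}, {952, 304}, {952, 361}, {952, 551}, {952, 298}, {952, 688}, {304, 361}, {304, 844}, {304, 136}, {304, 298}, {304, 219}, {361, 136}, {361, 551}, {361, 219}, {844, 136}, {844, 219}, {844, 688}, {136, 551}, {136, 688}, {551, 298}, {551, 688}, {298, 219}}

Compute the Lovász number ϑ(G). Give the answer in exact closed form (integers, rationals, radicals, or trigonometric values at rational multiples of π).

deg(726) = 8; N(726) = {398, 418, 872, 522, 361, 844, 551, 219}.
N(688) = {872, 808, 931, 522, 952, 844, 136, 551}, |N(688)| = 8.
deg(551) = 8; N(551) = {398, 872, 726, 952, 361, 136, 298, 688}.
N(361) = {418, 726, 931, 952, 304, 136, 551, 219}, |N(361)| = 8.
deg(v) = 8 for all v (|V|=17); strongly regular (17,8,3,4).
The 3 distinct eigenvalues: [8.0, 1.561553, -2.561553].
Lovász: ϑ = −17(-sqrt(17)/2 - 1/2)/(8+-(-sqrt(17)/2 - 1/2)) = sqrt(17).
= 4.1231… (decimal).

sqrt(17)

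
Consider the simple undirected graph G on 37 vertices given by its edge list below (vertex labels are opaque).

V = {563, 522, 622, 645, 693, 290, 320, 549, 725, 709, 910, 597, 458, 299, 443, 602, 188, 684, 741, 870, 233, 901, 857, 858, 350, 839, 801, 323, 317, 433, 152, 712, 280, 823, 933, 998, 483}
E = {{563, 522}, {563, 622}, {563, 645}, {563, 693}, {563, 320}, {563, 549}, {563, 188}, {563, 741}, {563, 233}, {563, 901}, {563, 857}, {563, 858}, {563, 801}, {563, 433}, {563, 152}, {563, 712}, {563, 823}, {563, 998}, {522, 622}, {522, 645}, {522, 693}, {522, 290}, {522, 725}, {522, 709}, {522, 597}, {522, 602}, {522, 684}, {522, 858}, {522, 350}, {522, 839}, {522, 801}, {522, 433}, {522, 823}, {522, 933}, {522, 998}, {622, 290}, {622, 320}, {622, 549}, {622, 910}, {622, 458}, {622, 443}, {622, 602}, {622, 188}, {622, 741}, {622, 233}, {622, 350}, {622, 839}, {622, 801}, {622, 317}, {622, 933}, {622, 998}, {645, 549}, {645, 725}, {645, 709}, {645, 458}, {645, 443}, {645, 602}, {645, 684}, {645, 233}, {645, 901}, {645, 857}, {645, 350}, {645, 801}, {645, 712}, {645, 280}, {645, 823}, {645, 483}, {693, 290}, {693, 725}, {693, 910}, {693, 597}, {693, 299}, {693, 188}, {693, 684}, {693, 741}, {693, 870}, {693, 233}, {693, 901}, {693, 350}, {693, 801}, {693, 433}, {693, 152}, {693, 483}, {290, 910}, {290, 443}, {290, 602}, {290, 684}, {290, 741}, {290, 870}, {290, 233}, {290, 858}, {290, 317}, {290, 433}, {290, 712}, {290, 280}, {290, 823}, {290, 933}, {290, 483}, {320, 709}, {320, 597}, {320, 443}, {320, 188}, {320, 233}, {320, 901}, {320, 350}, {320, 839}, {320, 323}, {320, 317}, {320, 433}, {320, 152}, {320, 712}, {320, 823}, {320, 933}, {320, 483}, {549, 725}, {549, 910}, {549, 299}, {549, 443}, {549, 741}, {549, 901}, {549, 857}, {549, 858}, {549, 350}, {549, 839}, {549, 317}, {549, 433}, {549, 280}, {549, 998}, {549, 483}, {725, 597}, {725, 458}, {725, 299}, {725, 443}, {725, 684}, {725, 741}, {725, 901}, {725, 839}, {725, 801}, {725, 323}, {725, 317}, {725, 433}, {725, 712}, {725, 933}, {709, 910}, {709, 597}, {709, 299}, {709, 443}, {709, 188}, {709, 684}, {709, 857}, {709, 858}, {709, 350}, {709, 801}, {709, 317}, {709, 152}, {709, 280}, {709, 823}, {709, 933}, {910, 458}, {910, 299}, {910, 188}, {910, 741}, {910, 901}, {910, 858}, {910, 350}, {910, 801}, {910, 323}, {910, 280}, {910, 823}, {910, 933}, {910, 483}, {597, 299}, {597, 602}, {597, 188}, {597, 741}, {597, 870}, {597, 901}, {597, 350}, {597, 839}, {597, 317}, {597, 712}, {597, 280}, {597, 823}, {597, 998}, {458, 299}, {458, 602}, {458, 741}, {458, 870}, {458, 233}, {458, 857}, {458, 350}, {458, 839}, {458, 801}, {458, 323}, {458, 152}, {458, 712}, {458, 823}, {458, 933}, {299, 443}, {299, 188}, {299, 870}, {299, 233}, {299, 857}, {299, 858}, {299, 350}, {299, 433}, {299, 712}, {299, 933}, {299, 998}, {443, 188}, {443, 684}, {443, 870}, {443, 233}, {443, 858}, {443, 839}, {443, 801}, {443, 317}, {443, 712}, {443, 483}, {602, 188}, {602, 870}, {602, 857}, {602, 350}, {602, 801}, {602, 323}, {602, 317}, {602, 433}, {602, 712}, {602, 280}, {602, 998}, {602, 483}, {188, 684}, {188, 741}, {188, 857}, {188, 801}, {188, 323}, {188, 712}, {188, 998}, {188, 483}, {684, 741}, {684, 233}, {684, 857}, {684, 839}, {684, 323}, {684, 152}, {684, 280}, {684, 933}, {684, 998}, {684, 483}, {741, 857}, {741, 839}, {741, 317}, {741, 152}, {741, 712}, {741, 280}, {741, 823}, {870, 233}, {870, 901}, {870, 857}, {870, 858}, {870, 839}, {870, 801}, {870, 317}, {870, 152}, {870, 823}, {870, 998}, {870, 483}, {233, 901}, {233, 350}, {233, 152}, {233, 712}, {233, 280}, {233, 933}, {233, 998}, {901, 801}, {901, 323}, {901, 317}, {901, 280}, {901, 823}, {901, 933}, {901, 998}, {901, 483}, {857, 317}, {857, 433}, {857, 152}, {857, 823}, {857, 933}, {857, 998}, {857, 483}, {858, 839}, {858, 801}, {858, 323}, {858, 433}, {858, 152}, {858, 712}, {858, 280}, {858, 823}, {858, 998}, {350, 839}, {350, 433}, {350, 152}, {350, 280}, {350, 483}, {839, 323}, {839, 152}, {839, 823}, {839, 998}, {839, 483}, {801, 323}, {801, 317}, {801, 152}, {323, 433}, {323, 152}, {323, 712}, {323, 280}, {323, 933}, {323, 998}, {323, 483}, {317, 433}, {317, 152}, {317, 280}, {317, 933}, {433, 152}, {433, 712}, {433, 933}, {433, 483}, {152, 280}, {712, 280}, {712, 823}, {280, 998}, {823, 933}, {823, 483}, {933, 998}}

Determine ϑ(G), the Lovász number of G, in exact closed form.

N(858) = {563, 522, 290, 549, 709, 910, 299, 443, 870, 839, 801, 323, 433, 152, 712, 280, 823, 998}, |N(858)| = 18.
N(522) = {563, 622, 645, 693, 290, 725, 709, 597, 602, 684, 858, 350, 839, 801, 433, 823, 933, 998}, |N(522)| = 18.
N(712) = {563, 645, 290, 320, 725, 597, 458, 299, 443, 602, 188, 741, 233, 858, 323, 433, 280, 823}, |N(712)| = 18.
Vertex 910 has 18 neighbors: 622, 693, 290, 549, 709, 458, 299, 188, 741, 901, 858, 350, 801, 323, 280, 823, 933, 483.
37-vertex 18-regular graph: SR(37,18,8,9) — a Paley graph.
Distinct eigenvalues (to 4 d.p.): [18.0, 2.5414, -3.5414].
Lovász (edge-transitive): ϑ = −37·(-sqrt(37)/2 - 1/2)/((18)−(-sqrt(37)/2 - 1/2)) = sqrt(37).
≈ 6.08276 (to 5 d.p.).

sqrt(37)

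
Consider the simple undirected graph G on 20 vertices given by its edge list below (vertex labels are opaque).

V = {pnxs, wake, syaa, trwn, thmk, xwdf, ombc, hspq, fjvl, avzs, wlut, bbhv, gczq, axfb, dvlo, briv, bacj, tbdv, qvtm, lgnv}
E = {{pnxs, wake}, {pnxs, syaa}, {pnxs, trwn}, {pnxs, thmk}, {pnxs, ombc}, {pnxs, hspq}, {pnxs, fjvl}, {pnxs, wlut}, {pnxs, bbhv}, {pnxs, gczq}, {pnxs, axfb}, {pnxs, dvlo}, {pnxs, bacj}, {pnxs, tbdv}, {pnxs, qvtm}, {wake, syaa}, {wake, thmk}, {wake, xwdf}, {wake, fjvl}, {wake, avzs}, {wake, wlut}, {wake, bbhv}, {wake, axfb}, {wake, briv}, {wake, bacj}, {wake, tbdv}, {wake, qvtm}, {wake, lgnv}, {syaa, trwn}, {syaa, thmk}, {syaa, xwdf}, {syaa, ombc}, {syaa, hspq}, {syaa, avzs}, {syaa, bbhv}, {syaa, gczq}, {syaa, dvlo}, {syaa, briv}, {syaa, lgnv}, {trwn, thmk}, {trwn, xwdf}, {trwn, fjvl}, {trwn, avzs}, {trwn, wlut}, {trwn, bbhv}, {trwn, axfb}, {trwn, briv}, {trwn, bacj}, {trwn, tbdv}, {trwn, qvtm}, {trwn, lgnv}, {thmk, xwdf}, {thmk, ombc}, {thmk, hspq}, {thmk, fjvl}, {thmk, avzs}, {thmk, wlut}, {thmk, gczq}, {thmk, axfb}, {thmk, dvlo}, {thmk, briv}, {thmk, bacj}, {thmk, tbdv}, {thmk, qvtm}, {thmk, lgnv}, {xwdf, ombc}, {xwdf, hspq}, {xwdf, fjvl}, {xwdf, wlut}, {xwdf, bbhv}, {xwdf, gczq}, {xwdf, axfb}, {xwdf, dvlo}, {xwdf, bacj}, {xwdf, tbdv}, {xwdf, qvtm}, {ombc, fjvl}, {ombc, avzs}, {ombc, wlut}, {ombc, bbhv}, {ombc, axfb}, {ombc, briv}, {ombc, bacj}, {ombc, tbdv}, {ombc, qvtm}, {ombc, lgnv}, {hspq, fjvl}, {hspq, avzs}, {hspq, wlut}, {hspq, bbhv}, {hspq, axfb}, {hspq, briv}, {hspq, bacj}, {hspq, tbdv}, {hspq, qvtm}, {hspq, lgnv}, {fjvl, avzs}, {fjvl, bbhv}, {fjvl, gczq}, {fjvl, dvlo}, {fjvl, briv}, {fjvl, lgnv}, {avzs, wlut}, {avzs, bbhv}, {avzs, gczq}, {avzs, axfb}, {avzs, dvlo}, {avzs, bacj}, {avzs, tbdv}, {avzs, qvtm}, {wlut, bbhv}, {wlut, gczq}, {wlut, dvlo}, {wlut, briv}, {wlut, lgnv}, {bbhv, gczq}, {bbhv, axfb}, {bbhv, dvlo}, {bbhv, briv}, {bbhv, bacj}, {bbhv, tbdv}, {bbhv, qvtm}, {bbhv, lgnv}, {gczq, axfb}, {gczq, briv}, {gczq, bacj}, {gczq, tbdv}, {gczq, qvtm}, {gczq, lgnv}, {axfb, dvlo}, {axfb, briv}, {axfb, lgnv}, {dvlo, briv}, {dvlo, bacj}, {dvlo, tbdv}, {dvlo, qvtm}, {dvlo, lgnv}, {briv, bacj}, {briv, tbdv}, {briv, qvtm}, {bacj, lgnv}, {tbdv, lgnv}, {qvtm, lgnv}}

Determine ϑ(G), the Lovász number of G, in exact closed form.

Vertex bacj has 13 neighbors: pnxs, wake, trwn, thmk, xwdf, ombc, hspq, avzs, bbhv, gczq, dvlo, briv, lgnv.
N(dvlo) = {pnxs, syaa, thmk, xwdf, fjvl, avzs, wlut, bbhv, axfb, briv, bacj, tbdv, qvtm, lgnv}, |N(dvlo)| = 14.
N(trwn) = {pnxs, syaa, thmk, xwdf, fjvl, avzs, wlut, bbhv, axfb, briv, bacj, tbdv, qvtm, lgnv}, |N(trwn)| = 14.
N(avzs) = {wake, syaa, trwn, thmk, ombc, hspq, fjvl, wlut, bbhv, gczq, axfb, dvlo, bacj, tbdv, qvtm}, |N(avzs)| = 15.
Complete multipartite on [7, 6, 5, 2]: sandwich collapses at ϑ=7.
Numerically 7.0000000.
7 ≤ 7 ≤ 7: collapsed.

7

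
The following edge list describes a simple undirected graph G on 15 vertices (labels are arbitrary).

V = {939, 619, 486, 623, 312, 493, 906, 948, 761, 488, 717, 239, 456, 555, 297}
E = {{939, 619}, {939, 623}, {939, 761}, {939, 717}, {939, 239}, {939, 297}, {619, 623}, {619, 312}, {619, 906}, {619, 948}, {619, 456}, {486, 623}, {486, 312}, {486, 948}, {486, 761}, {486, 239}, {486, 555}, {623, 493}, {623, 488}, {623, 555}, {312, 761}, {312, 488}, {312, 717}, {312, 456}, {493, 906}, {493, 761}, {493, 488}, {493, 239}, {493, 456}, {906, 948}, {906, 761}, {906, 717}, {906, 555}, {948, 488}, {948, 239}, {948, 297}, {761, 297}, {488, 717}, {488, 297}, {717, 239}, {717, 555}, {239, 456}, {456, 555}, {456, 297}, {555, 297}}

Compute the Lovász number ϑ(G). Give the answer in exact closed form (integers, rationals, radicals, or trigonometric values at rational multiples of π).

5

deg(297) = 6; N(297) = {939, 948, 761, 488, 456, 555}.
deg(906) = 6; N(906) = {619, 493, 948, 761, 717, 555}.
N(555) = {486, 623, 906, 717, 456, 297}, |N(555)| = 6.
N(717) = {939, 312, 906, 488, 239, 555}, |N(717)| = 6.
Regular of degree 6 on 15 vertices: this is K(6,2), the Kneser graph.
spec(A) ≈ [6.0, 1.0, -3.0] (distinct, 4 d.p.).
ϑ = −N·λ_min/(λ_max−λ_min) = −15·(-3)/(6−(-3)) = 5.
= 5.00000000… (decimal).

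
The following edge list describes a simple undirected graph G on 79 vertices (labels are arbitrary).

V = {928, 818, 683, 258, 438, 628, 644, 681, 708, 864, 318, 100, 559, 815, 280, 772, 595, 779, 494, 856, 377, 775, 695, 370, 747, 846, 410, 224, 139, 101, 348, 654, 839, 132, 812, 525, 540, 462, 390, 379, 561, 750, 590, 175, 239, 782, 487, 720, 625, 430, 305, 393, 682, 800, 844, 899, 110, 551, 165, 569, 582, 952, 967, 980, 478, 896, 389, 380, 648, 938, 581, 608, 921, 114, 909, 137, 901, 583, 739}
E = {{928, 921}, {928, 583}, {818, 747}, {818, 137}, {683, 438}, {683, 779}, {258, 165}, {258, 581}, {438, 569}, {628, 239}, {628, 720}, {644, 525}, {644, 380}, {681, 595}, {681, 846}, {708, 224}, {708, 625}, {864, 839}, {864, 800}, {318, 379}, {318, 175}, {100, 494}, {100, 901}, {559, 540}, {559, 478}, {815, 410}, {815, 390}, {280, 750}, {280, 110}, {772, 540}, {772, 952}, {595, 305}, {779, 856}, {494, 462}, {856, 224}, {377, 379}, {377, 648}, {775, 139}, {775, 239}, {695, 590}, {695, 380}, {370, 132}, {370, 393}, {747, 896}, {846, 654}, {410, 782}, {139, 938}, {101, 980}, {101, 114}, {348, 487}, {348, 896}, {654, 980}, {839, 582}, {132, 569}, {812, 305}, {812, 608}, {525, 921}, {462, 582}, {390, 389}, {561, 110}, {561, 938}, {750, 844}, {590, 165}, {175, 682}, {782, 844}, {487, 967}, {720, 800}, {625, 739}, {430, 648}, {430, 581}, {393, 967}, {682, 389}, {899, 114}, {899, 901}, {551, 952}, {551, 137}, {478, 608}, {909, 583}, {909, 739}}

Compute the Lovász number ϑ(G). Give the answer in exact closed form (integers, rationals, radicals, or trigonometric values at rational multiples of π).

79*cos(pi/79)/(cos(pi/79) + 1)

N(952) = {772, 551}, |N(952)| = 2.
Vertex 682 has 2 neighbors: 175, 389.
Vertex 370 has 2 neighbors: 132, 393.
N(569) = {438, 132}, |N(569)| = 2.
2-regular, N=79; this is C_{79}, the 79-cycle.
The 40 distinct eigenvalues: [2.0, 1.993678, 1.974751, 1.943339, 1.89964, 1.843932, 1.776565, 1.697967, 1.608633, 1.509129, 1.400084, 1.282187, 1.156184, 1.022871, 0.883091, 0.737728, 0.587701, 0.433958, 0.277471, 0.11923, -0.039764, -0.198508, -0.355996, -0.511233, -0.663239, -0.811051, -0.953735, -1.09039, -1.22015, -1.342197, -1.455758, -1.560115, -1.654608, -1.738641, -1.811681, -1.873267, -1.92301, -1.960595, -1.985784, -1.998419].
λ_max=2, λ_min=-2*cos(pi/79); ϑ = −79·λ_min/(λ_max−λ_min) = 79*cos(pi/79)/(cos(pi/79) + 1).
Numerically 39.4843794.
α=39, χ(Ḡ)=40; ϑ=79*cos(pi/79)/(cos(pi/79) + 1) lies between (both strict).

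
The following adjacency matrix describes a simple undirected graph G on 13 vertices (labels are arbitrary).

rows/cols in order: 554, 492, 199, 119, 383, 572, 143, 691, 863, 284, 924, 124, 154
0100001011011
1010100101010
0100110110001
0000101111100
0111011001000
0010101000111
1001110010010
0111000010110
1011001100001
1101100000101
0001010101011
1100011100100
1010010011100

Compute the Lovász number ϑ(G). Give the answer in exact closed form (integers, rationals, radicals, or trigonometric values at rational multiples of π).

sqrt(13)

N(284) = {554, 492, 119, 383, 924, 154}, |N(284)| = 6.
N(199) = {492, 383, 572, 691, 863, 154}, |N(199)| = 6.
N(554) = {492, 143, 863, 284, 124, 154}, |N(554)| = 6.
N(119) = {383, 143, 691, 863, 284, 924}, |N(119)| = 6.
6-regular, N=13; strongly regular (13,6,2,3).
spec(A) ≈ [6.0, 1.3028, -2.3028] (distinct, 4 d.p.).
Lovász (edge-transitive): ϑ = −13·(-sqrt(13)/2 - 1/2)/((6)−(-sqrt(13)/2 - 1/2)) = sqrt(13).
Numerically 3.60555.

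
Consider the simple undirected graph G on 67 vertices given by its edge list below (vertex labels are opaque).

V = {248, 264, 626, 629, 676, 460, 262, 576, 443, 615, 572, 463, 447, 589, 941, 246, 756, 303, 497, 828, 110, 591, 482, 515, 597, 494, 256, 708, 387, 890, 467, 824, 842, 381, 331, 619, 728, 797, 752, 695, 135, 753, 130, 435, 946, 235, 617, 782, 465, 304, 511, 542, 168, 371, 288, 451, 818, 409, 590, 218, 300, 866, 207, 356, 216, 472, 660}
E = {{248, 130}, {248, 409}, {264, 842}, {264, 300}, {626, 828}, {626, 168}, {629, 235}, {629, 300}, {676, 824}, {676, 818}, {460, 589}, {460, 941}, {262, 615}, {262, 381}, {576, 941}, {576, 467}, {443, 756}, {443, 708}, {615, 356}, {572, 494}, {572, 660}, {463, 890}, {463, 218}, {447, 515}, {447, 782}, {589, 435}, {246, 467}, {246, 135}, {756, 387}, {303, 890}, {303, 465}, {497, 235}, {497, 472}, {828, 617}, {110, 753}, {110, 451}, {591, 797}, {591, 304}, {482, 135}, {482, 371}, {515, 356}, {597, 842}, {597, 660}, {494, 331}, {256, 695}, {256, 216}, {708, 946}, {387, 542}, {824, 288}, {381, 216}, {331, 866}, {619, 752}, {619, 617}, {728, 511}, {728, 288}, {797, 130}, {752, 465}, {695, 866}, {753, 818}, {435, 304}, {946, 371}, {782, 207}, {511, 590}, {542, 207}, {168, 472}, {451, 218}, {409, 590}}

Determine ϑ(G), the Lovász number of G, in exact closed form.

67*cos(pi/67)/(cos(pi/67) + 1)

deg(218) = 2; N(218) = {463, 451}.
N(288) = {824, 728}, |N(288)| = 2.
Vertex 590 has 2 neighbors: 511, 409.
Vertex 842 has 2 neighbors: 264, 597.
Regular of degree 2 on 67 vertices: the odd cycle C_{67}.
Distinct eigenvalues (to 6 d.p.): [2.0, 1.991212, 1.964925, 1.92137, 1.860931, 1.784137, 1.691664, 1.584325, 1.463063, 1.328943, 1.183144, 1.026948, 0.861727, 0.688934, 0.510086, 0.326755, 0.140552, -0.046885, -0.233911, -0.418881, -0.600169, -0.776184, -0.945377, -1.106262, -1.257426, -1.397539, -1.52537, -1.639797, -1.739813, -1.824539, -1.893231, -1.945286, -1.980245, -1.997802].
Lovász: ϑ = −67(-2*cos(pi/67))/(2+-(-1)*2*cos(pi/67)) = 67*cos(pi/67)/(cos(pi/67) + 1).
ϑ(G) ≈ 33.4816.
33 ≤ 67*cos(pi/67)/(cos(pi/67) + 1) ≤ 34: both strict.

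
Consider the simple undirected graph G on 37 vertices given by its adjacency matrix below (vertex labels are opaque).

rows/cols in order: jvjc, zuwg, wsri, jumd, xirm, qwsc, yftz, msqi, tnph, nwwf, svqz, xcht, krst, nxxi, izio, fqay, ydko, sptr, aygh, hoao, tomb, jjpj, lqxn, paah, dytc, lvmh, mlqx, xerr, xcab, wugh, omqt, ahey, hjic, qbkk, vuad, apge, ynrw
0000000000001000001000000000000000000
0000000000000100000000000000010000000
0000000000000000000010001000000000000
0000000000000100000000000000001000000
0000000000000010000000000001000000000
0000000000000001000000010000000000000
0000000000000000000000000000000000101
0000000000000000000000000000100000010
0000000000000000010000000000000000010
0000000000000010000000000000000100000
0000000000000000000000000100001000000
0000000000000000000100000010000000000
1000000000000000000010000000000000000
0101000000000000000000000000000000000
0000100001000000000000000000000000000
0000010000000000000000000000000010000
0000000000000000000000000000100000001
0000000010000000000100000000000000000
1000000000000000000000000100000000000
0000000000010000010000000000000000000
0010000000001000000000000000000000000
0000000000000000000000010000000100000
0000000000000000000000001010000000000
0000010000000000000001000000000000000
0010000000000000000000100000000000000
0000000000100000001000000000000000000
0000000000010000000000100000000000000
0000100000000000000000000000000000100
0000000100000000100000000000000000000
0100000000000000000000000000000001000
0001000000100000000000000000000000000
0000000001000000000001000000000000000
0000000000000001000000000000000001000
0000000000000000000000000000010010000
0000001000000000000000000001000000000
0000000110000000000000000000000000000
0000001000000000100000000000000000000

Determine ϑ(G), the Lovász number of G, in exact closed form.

37*cos(pi/37)/(cos(pi/37) + 1)

deg(jjpj) = 2; N(jjpj) = {paah, ahey}.
Vertex zuwg has 2 neighbors: nxxi, wugh.
N(hjic) = {fqay, qbkk}, |N(hjic)| = 2.
deg(msqi) = 2; N(msqi) = {xcab, apge}.
Regular of degree 2 on 37 vertices: this is C_{37}, the 37-cycle.
Distinct eigenvalues (to 6 d.p.): [2.0, 1.971232, 1.885755, 1.746028, 1.556072, 1.321349, 1.048615, 0.745713, 0.421359, 0.084882, -0.254036, -0.585646, -0.900407, -1.189266, -1.443912, -1.657019, -1.822457, -1.935466, -1.992795].
Lovász: ϑ = −37(-2*cos(pi/37))/(2+-(-1)*2*cos(pi/37)) = 37*cos(pi/37)/(cos(pi/37) + 1).
= 18.4666166… (decimal).
α=18, χ(Ḡ)=19; ϑ=37*cos(pi/37)/(cos(pi/37) + 1) lies between (both strict).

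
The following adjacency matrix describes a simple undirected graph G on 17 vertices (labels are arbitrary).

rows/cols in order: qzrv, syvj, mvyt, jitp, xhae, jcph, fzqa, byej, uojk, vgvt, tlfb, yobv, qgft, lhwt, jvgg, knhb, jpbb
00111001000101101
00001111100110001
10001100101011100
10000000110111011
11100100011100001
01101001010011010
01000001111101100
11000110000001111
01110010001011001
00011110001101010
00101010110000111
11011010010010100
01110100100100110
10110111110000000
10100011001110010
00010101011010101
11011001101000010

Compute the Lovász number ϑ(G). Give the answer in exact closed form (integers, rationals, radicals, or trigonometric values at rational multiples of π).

deg(qgft) = 8; N(qgft) = {syvj, mvyt, jitp, jcph, uojk, yobv, jvgg, knhb}.
N(tlfb) = {mvyt, xhae, fzqa, uojk, vgvt, jvgg, knhb, jpbb}, |N(tlfb)| = 8.
deg(mvyt) = 8; N(mvyt) = {qzrv, xhae, jcph, uojk, tlfb, qgft, lhwt, jvgg}.
deg(jpbb) = 8; N(jpbb) = {qzrv, syvj, jitp, xhae, byej, uojk, tlfb, knhb}.
17-vertex 8-regular graph: strongly regular (17,8,3,4).
The 3 distinct eigenvalues: [8.0, 1.561553, -2.561553].
With N=17: ϑ(G) = 17·(-(-sqrt(17)/2 - 1/2))/(8−(-sqrt(17)/2 - 1/2)) = sqrt(17).
≈ 4.1231056 (to 7 d.p.).

sqrt(17)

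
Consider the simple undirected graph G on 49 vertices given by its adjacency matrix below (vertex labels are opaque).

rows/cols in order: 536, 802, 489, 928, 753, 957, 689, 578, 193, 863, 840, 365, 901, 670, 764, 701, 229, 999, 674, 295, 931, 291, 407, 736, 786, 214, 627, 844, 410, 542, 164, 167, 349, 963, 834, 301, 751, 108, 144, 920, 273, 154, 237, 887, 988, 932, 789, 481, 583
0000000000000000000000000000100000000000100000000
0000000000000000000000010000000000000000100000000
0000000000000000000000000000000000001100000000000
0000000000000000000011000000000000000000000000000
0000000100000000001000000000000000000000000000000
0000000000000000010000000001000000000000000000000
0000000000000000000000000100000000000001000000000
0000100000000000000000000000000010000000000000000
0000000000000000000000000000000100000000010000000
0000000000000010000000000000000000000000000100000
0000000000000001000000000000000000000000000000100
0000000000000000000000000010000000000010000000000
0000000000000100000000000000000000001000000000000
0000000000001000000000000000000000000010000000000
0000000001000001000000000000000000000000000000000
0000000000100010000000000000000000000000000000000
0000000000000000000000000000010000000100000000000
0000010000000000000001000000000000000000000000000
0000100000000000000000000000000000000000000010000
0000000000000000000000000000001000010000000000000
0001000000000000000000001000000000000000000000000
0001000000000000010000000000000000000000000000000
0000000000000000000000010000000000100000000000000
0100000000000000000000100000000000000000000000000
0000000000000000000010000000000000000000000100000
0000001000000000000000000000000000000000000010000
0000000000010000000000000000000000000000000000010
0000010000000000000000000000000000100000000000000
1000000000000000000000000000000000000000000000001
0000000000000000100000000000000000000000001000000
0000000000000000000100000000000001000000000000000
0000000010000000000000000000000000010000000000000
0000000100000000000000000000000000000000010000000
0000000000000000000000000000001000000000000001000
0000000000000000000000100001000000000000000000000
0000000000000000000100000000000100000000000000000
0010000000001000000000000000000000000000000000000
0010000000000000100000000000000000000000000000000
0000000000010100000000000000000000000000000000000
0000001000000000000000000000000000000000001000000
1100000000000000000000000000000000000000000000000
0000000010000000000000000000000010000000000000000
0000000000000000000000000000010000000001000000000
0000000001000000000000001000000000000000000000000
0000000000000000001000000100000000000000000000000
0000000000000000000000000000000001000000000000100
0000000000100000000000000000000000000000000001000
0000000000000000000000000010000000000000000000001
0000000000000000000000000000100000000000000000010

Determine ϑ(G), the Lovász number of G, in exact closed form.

49*cos(pi/49)/(cos(pi/49) + 1)

N(164) = {295, 963}, |N(164)| = 2.
deg(489) = 2; N(489) = {751, 108}.
deg(786) = 2; N(786) = {931, 887}.
N(753) = {578, 674}, |N(753)| = 2.
49-vertex 2-regular graph: connected 2-regular on 49 ⇒ C_{49}.
Distinct eigenvalues (to 3 d.p.): [2.0, 1.984, 1.935, 1.854, 1.743, 1.603, 1.437, 1.247, 1.037, 0.81, 0.569, 0.319, 0.064, -0.192, -0.445, -0.691, -0.925, -1.144, -1.345, -1.523, -1.676, -1.802, -1.898, -1.963, -1.996].
Lovász: ϑ = −49(-2*cos(pi/49))/(2+-(-1)*2*cos(pi/49)) = 49*cos(pi/49)/(cos(pi/49) + 1).
ϑ(G) ≈ 24.4748.
Sandwich: α(G)=24 ≤ ϑ(G)=49*cos(pi/49)/(cos(pi/49) + 1) ≤ χ(Ḡ)=25 (both strict).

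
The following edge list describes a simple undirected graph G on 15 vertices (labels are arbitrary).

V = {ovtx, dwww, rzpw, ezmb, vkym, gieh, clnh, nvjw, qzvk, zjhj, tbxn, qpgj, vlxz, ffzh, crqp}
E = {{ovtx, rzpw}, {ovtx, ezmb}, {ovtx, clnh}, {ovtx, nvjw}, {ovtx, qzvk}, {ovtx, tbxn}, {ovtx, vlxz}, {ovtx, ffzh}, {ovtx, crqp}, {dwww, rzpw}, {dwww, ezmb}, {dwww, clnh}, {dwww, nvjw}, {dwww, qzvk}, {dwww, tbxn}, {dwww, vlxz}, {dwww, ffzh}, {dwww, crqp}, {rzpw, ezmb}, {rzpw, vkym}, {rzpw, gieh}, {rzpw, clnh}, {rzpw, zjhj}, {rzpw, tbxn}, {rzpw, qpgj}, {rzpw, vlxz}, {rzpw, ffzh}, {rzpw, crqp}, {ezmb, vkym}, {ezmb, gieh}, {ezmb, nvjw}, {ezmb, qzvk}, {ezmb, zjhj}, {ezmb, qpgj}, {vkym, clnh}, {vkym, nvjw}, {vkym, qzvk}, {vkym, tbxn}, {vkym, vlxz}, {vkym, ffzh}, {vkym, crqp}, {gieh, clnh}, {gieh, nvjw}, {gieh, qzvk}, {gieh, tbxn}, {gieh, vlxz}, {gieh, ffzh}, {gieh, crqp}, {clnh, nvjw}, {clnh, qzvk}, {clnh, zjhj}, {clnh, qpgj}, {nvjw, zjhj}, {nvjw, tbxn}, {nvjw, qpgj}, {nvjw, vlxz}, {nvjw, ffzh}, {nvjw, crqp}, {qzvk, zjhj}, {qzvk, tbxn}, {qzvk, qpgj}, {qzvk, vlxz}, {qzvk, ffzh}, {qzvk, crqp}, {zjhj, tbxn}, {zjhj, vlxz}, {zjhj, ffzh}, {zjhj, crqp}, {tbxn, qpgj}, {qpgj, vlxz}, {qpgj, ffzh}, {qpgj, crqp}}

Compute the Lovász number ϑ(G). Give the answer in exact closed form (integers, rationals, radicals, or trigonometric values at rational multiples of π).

6

deg(vlxz) = 9; N(vlxz) = {ovtx, dwww, rzpw, vkym, gieh, nvjw, qzvk, zjhj, qpgj}.
deg(ezmb) = 9; N(ezmb) = {ovtx, dwww, rzpw, vkym, gieh, nvjw, qzvk, zjhj, qpgj}.
N(rzpw) = {ovtx, dwww, ezmb, vkym, gieh, clnh, zjhj, tbxn, qpgj, vlxz, ffzh, crqp}, |N(rzpw)| = 12.
N(ffzh) = {ovtx, dwww, rzpw, vkym, gieh, nvjw, qzvk, zjhj, qpgj}, |N(ffzh)| = 9.
G = K_{6,6,3}: α = 6 = χ(Ḡ), so ϑ = 6.
Numerically 6.00000.
Sandwich: α(G)=6 ≤ ϑ(G)=6 ≤ χ(Ḡ)=6 (collapsed).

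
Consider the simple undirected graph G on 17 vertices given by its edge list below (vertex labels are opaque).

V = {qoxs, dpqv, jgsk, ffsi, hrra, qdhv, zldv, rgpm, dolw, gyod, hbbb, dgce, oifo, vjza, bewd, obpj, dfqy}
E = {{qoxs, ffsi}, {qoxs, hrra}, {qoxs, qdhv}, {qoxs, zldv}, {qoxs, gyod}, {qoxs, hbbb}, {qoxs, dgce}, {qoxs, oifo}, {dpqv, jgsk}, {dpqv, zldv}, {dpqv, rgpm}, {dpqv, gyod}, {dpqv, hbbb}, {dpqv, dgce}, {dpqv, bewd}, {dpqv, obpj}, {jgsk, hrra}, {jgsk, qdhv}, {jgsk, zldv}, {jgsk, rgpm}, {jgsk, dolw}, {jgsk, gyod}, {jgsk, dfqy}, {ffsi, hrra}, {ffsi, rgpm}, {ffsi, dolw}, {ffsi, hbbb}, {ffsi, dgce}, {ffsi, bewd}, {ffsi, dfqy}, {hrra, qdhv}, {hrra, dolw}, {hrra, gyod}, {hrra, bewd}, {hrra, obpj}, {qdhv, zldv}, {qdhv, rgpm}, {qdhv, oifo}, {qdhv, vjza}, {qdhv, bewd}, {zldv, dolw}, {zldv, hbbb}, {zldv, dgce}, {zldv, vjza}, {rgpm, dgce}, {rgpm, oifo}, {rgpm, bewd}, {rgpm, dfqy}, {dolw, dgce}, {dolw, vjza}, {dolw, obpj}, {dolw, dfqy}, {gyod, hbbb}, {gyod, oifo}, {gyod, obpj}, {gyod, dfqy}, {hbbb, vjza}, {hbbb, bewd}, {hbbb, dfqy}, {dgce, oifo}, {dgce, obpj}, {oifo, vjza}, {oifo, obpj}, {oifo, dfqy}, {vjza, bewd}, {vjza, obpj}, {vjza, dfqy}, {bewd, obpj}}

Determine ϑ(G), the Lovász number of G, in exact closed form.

sqrt(17)

deg(hbbb) = 8; N(hbbb) = {qoxs, dpqv, ffsi, zldv, gyod, vjza, bewd, dfqy}.
deg(dfqy) = 8; N(dfqy) = {jgsk, ffsi, rgpm, dolw, gyod, hbbb, oifo, vjza}.
deg(jgsk) = 8; N(jgsk) = {dpqv, hrra, qdhv, zldv, rgpm, dolw, gyod, dfqy}.
N(ffsi) = {qoxs, hrra, rgpm, dolw, hbbb, dgce, bewd, dfqy}, |N(ffsi)| = 8.
Every vertex has degree 8 (N=17); strongly regular (17,8,3,4).
The 3 distinct eigenvalues: [8.0, 1.5616, -2.5616].
λ_max=8, λ_min=-sqrt(17)/2 - 1/2; ϑ = −17·λ_min/(λ_max−λ_min) = sqrt(17).
Numerically 4.1231056.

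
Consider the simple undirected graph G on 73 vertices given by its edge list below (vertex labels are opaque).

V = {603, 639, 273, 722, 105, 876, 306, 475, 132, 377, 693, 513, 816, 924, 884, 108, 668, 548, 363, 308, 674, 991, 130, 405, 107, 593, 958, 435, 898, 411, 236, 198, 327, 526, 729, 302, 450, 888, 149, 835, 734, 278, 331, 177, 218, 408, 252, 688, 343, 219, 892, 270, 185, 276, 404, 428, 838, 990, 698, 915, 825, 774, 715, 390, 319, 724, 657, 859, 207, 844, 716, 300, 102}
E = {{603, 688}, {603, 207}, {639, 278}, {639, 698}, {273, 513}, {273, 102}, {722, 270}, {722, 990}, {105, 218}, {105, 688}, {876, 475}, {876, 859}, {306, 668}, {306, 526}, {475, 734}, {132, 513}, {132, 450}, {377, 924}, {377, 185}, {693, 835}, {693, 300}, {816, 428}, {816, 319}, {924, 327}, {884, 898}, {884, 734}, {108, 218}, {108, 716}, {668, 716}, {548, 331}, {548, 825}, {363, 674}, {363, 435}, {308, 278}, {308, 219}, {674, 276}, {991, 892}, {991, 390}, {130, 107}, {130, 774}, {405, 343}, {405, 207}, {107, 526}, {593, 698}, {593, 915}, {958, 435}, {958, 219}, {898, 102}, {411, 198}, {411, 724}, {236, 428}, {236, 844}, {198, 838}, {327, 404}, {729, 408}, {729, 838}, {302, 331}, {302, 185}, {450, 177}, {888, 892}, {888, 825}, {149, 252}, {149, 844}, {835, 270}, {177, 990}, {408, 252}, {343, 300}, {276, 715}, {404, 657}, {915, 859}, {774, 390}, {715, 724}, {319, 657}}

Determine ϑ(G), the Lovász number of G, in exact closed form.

N(207) = {603, 405}, |N(207)| = 2.
deg(319) = 2; N(319) = {816, 657}.
Vertex 132 has 2 neighbors: 513, 450.
deg(924) = 2; N(924) = {377, 327}.
Every vertex has degree 2 (N=73); the odd cycle C_{73}.
A has 37 distinct eigenvalues ≈ [2.0, 1.9926, 1.97044, 1.9337, 1.88263, 1.81764, 1.73918, 1.64785, 1.54431, 1.42935, 1.3038, 1.1686, 1.02474, 0.8733, 0.7154, 0.55219, 0.3849, 0.21476, 0.04303, -0.12902, -0.30011, -0.46898, -0.63438, -0.79509, -0.9499, -1.09769, -1.23734, -1.36784, -1.48821, -1.59756, -1.69508, -1.78006, -1.85185, -1.90993, -1.95388, -1.98335, -1.99815].
With N=73: ϑ(G) = 73·(-(-1)*2*cos(pi/73))/(2−(-2*cos(pi/73))) = 73*cos(pi/73)/(cos(pi/73) + 1).
Numerically 36.48309477.
Lovász sandwich 36 ≤ 73*cos(pi/73)/(cos(pi/73) + 1) ≤ 37: both strict.

73*cos(pi/73)/(cos(pi/73) + 1)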